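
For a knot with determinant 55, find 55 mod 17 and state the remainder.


Step 1: A knot is p-colorable if and only if p divides its determinant.
Step 2: Compute 55 mod 17.
55 = 3 * 17 + 4
Step 3: 55 mod 17 = 4
Step 4: The knot is 17-colorable: no

4


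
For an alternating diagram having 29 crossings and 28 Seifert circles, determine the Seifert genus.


For alternating knots, g = (c - s + 1)/2.
= (29 - 28 + 1)/2
= 2/2 = 1

1


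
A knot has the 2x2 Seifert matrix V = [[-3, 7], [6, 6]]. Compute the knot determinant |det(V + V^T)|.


Step 1: Form V + V^T where V = [[-3, 7], [6, 6]]
  V^T = [[-3, 6], [7, 6]]
  V + V^T = [[-6, 13], [13, 12]]
Step 2: det(V + V^T) = (-6)*12 - 13*13
  = -72 - 169 = -241
Step 3: Knot determinant = |det(V + V^T)| = |-241| = 241

241


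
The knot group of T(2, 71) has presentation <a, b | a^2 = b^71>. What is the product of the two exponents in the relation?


The relation is a^2 = b^71.
Product of exponents = 2 * 71
= 142

142


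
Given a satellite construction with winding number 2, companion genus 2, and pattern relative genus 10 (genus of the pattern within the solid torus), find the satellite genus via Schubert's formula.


Schubert: g(satellite) = g_rel(pattern) + |winding| * g(companion),
where g_rel(pattern) is the genus of the pattern relative to the solid torus.
= 10 + 2 * 2
= 10 + 4 = 14

14


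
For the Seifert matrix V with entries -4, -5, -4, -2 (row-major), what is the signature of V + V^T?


Step 1: V + V^T = [[-8, -9], [-9, -4]]
Step 2: trace = -12, det = -49
Step 3: Discriminant = (-12)^2 - 4*(-49) = 340
Step 4: Eigenvalues: 3.21954, -15.2195
Step 5: Signature = (# positive eigenvalues) - (# negative eigenvalues) = 0

0


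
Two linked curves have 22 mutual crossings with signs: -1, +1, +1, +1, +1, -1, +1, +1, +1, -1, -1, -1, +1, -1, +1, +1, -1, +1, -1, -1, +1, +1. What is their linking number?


Step 1: Count positive crossings: 13
Step 2: Count negative crossings: 9
Step 3: Sum of signs = 13 - 9 = 4
Step 4: Linking number = sum/2 = 4/2 = 2

2


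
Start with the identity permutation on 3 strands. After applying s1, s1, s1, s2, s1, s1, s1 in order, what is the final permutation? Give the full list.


Starting with identity [1, 2, 3].
Apply generators in sequence:
  After s1: [2, 1, 3]
  After s1: [1, 2, 3]
  After s1: [2, 1, 3]
  After s2: [2, 3, 1]
  After s1: [3, 2, 1]
  After s1: [2, 3, 1]
  After s1: [3, 2, 1]
Final permutation: [3, 2, 1]

[3, 2, 1]


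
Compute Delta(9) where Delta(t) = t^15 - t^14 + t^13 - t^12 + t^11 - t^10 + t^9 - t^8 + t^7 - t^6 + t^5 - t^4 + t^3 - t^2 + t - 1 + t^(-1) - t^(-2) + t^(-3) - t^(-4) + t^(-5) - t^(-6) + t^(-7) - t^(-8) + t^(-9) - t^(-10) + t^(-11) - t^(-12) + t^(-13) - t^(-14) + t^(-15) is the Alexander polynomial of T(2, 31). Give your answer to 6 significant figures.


Substituting t = 9 into Delta(t) = t^15 - t^14 + t^13 - t^12 + t^11 - t^10 + t^9 - t^8 + t^7 - t^6 + t^5 - t^4 + t^3 - t^2 + t - 1 + t^(-1) - t^(-2) + t^(-3) - t^(-4) + t^(-5) - t^(-6) + t^(-7) - t^(-8) + t^(-9) - t^(-10) + t^(-11) - t^(-12) + t^(-13) - t^(-14) + t^(-15):
Term values: (205891132094649) + (-22876792454961) + (2541865828329) + (-282429536481) + (31381059609) + (-3486784401) + (387420489) + (-43046721) + (4782969) + (-531441) + (59049) + (-6561) + (729) + (-81) + (9) + (-1) + (0.111111) + (-0.0123457) + (0.00137174) + (-0.000152416) + (1.69351e-05) + (-1.88168e-06) + (2.09075e-07) + (-2.32306e-08) + (2.58117e-09) + (-2.86797e-10) + (3.18664e-11) + (-3.54071e-12) + (3.93412e-13) + (-4.37124e-14) + (4.85694e-15)
Sum = 1.853020189e+14
Rounded to 6 significant figures: 1.85302e+14

1.85302e+14


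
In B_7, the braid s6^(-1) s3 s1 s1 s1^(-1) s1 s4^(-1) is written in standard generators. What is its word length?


The word length counts the number of generators (including inverses).
Listing each generator: s6^(-1), s3, s1, s1, s1^(-1), s1, s4^(-1)
There are 7 generators in this braid word.

7


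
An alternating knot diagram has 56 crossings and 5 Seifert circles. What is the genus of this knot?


For alternating knots, g = (c - s + 1)/2.
= (56 - 5 + 1)/2
= 52/2 = 26

26


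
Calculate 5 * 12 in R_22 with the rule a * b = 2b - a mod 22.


5 * 12 = 2*12 - 5 mod 22
= 24 - 5 mod 22
= 19 mod 22 = 19

19


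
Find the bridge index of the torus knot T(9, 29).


The bridge number of T(p,q) is min(p,q).
min(9, 29) = 9

9


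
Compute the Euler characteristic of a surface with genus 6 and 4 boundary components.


chi = 2 - 2g - b
= 2 - 2*6 - 4
= 2 - 12 - 4 = -14

-14


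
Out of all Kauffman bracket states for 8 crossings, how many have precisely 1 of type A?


We choose which 1 of 8 crossings get A-smoothings.
C(8, 1) = 8! / (1! * 7!)
= 8

8


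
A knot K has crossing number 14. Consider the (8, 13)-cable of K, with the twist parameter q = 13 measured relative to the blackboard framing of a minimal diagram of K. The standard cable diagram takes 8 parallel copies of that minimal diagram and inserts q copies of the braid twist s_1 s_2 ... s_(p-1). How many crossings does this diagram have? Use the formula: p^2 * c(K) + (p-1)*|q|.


Step 1: Each of the c(K) crossings of the companion diagram becomes p*p = p^2 crossings among the p parallel strands, and each of the |q| twists s_1 s_2 ... s_(p-1) adds (p-1) crossings.
  Crossings = p^2 * c(K) + (p-1)*|q|
Step 2: = 8^2 * 14 + (8-1)*13
Step 3: = 64*14 + 7*13
Step 4: = 896 + 91 = 987

987


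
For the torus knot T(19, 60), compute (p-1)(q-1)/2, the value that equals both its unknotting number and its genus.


For a torus knot T(p,q), both the unknotting number and genus equal (p-1)(q-1)/2.
= (19-1)(60-1)/2
= 18*59/2
= 1062/2 = 531

531


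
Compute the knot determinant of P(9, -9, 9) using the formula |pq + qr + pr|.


Step 1: Compute pq + qr + pr.
pq = 9*(-9) = -81
qr = (-9)*9 = -81
pr = 9*9 = 81
pq + qr + pr = -81 + (-81) + 81 = -81
Step 2: Take absolute value.
det(P(9,-9,9)) = |-81| = 81

81


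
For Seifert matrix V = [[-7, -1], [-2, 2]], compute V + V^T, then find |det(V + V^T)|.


Step 1: Form V + V^T where V = [[-7, -1], [-2, 2]]
  V^T = [[-7, -2], [-1, 2]]
  V + V^T = [[-14, -3], [-3, 4]]
Step 2: det(V + V^T) = (-14)*4 - (-3)*(-3)
  = -56 - 9 = -65
Step 3: Knot determinant = |det(V + V^T)| = |-65| = 65

65


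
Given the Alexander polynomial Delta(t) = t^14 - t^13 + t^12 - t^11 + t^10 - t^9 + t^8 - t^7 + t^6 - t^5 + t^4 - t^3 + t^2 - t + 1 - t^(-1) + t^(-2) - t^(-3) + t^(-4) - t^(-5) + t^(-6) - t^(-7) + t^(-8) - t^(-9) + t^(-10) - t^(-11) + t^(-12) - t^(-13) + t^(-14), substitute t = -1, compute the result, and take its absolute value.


Step 1: The polynomial has 29 terms with alternating signs, exponents from 14 down to -14.
Step 2: Substitute t = -1. The i-th term has coefficient (-1)^i and exponent (m-i),
  so its value is (-1)^i * (-1)^(m-i) = (-1)^m = 1 for every i.
Step 3: All 29 terms equal 1, so Delta(-1) = 29 * (1) = 29
Step 4: |Delta(-1)| = 29

29


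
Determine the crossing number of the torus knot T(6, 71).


For a torus knot T(p, q) with gcd(p,q)=1,
the crossing number is min(p*(q-1), q*(p-1)).
p*(q-1) = 6*70 = 420
q*(p-1) = 71*5 = 355
min(420, 355) = 355

355


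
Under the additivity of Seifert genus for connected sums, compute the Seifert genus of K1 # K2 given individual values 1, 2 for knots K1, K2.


The Seifert genus is additive under connected sum.
Seifert genus(K1 # K2) = (1) + (2)
= 3

3


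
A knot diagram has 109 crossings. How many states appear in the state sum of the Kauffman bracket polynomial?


Each crossing contributes 2 choices (A-smoothing or B-smoothing).
Total states = 2^109 = 649037107316853453566312041152512

649037107316853453566312041152512


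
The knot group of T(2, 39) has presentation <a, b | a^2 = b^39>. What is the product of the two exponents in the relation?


The relation is a^2 = b^39.
Product of exponents = 2 * 39
= 78

78


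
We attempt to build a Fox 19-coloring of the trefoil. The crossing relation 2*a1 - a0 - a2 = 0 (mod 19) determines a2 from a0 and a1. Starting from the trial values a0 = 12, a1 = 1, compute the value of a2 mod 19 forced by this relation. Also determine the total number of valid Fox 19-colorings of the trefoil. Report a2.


Step 1: Apply the given crossing relation 2*a1 - a0 - a2 = 0 (mod 19).
  a2 = 2*a1 - a0 mod 19
  a2 = 2*1 - 12 mod 19
  a2 = 2 - 12 mod 19
  a2 = -10 mod 19 = 9
Step 2: The trefoil has determinant 3.
  Number of Fox p-colorings (p prime) is p^2 if p = 3, else p.
  Since 19 does not divide 3, only trivial (constant) colorings exist.
  (So the trial a0 = 12, a1 = 1 with a0 != a1 does NOT extend to a valid coloring of the whole trefoil: the other two crossing relations require 3*(a1 - a0) = 0 (mod 19), which fails.)
  Total colorings = 19
Step 3: a2 = 9, total Fox 19-colorings = 19

9


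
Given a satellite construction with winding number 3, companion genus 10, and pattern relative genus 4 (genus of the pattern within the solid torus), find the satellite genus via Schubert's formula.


Schubert: g(satellite) = g_rel(pattern) + |winding| * g(companion),
where g_rel(pattern) is the genus of the pattern relative to the solid torus.
= 4 + 3 * 10
= 4 + 30 = 34

34


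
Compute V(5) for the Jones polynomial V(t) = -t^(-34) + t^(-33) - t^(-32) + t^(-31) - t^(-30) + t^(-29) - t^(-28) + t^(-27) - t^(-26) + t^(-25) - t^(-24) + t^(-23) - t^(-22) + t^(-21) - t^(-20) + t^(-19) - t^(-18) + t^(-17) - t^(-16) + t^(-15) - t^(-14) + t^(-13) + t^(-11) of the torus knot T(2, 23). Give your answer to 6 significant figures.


Substituting t = 5 into V(t) = -t^(-34) + t^(-33) - t^(-32) + t^(-31) - t^(-30) + t^(-29) - t^(-28) + t^(-27) - t^(-26) + t^(-25) - t^(-24) + t^(-23) - t^(-22) + t^(-21) - t^(-20) + t^(-19) - t^(-18) + t^(-17) - t^(-16) + t^(-15) - t^(-14) + t^(-13) + t^(-11):
  (-)t^(-34) = -1.71799e-24
  (+)t^(-33) = 8.58993e-24
  (-)t^(-32) = -4.29497e-23
  (+)t^(-31) = 2.14748e-22
  (-)t^(-30) = -1.07374e-21
  (+)t^(-29) = 5.36871e-21
  (-)t^(-28) = -2.68435e-20
  (+)t^(-27) = 1.34218e-19
  (-)t^(-26) = -6.71089e-19
  (+)t^(-25) = 3.35544e-18
  (-)t^(-24) = -1.67772e-17
  (+)t^(-23) = 8.38861e-17
  (-)t^(-22) = -4.1943e-16
  (+)t^(-21) = 2.09715e-15
  (-)t^(-20) = -1.04858e-14
  (+)t^(-19) = 5.24288e-14
  (-)t^(-18) = -2.62144e-13
  (+)t^(-17) = 1.31072e-12
  (-)t^(-16) = -6.5536e-12
  (+)t^(-15) = 3.2768e-11
  (-)t^(-14) = -1.6384e-10
  (+)t^(-13) = 8.192e-10
  (+)t^(-11) = 2.048e-08
Sum = (-1.71799e-24) + (8.58993e-24) + (-4.29497e-23) + (2.14748e-22) + (-1.07374e-21) + (5.36871e-21) + (-2.68435e-20) + (1.34218e-19) + (-6.71089e-19) + (3.35544e-18) + (-1.67772e-17) + (8.38861e-17) + (-4.1943e-16) + (2.09715e-15) + (-1.04858e-14) + (5.24288e-14) + (-2.62144e-13) + (1.31072e-12) + (-6.5536e-12) + (3.2768e-11) + (-1.6384e-10) + (8.192e-10) + (2.048e-08)
= 2.116266667e-08
Rounded to 6 significant figures: 2.11627e-08

2.11627e-08


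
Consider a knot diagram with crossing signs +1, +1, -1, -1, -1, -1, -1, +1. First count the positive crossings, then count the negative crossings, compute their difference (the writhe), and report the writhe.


Step 1: Count positive crossings (+1).
Positive crossings: 3
Step 2: Count negative crossings (-1).
Negative crossings: 5
Step 3: Writhe = (positive) - (negative)
w = 3 - 5 = -2
Step 4: |w| = 2, and w is negative

-2


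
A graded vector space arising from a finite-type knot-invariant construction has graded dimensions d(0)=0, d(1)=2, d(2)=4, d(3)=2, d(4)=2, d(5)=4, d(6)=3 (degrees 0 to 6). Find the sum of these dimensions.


Total dimension = d(0) + d(1) + ... + d(6)
= 0 + 2 + 4 + 2 + 2 + 4 + 3
= 17

17


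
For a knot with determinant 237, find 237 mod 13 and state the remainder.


Step 1: A knot is p-colorable if and only if p divides its determinant.
Step 2: Compute 237 mod 13.
237 = 18 * 13 + 3
Step 3: 237 mod 13 = 3
Step 4: The knot is 13-colorable: no

3


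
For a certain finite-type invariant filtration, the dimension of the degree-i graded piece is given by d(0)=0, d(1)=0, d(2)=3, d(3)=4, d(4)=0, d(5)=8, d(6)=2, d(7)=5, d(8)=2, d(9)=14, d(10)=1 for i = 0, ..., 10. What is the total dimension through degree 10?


Total dimension = d(0) + d(1) + ... + d(10)
= 0 + 0 + 3 + 4 + 0 + 8 + 2 + 5 + 2 + 14 + 1
= 39

39


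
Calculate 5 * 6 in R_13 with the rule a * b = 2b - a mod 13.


5 * 6 = 2*6 - 5 mod 13
= 12 - 5 mod 13
= 7 mod 13 = 7

7


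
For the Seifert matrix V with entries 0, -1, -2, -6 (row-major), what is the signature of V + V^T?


Step 1: V + V^T = [[0, -3], [-3, -12]]
Step 2: trace = -12, det = -9
Step 3: Discriminant = (-12)^2 - 4*(-9) = 180
Step 4: Eigenvalues: 0.708204, -12.7082
Step 5: Signature = (# positive eigenvalues) - (# negative eigenvalues) = 0

0


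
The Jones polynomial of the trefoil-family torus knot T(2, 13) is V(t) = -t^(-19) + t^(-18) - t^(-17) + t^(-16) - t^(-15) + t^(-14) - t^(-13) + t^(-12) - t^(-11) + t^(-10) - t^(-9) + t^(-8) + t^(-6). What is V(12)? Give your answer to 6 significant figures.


Substituting t = 12 into V(t) = -t^(-19) + t^(-18) - t^(-17) + t^(-16) - t^(-15) + t^(-14) - t^(-13) + t^(-12) - t^(-11) + t^(-10) - t^(-9) + t^(-8) + t^(-6):
  (-)t^(-19) = -3.13009e-21
  (+)t^(-18) = 3.7561e-20
  (-)t^(-17) = -4.50732e-19
  (+)t^(-16) = 5.40879e-18
  (-)t^(-15) = -6.49055e-17
  (+)t^(-14) = 7.78866e-16
  (-)t^(-13) = -9.34639e-15
  (+)t^(-12) = 1.12157e-13
  (-)t^(-11) = -1.34588e-12
  (+)t^(-10) = 1.61506e-11
  (-)t^(-9) = -1.93807e-10
  (+)t^(-8) = 2.32568e-09
  (+)t^(-6) = 3.34898e-07
Sum = (-3.13009e-21) + (3.7561e-20) + (-4.50732e-19) + (5.40879e-18) + (-6.49055e-17) + (7.78866e-16) + (-9.34639e-15) + (1.12157e-13) + (-1.34588e-12) + (1.61506e-11) + (-1.93807e-10) + (2.32568e-09) + (3.34898e-07)
= 3.370447586e-07
Rounded to 6 significant figures: 3.37045e-07

3.37045e-07


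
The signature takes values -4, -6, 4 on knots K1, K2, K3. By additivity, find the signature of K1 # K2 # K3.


The signature is additive under connected sum.
signature(K1 # K2 # K3) = (-4) + (-6) + (4)
= -6

-6


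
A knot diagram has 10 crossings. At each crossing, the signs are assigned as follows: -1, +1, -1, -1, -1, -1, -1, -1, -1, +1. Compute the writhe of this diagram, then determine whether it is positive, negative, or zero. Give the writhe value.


Step 1: Count positive crossings (+1).
Positive crossings: 2
Step 2: Count negative crossings (-1).
Negative crossings: 8
Step 3: Writhe = (positive) - (negative)
w = 2 - 8 = -6
Step 4: |w| = 6, and w is negative

-6


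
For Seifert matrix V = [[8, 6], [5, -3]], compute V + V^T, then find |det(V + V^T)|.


Step 1: Form V + V^T where V = [[8, 6], [5, -3]]
  V^T = [[8, 5], [6, -3]]
  V + V^T = [[16, 11], [11, -6]]
Step 2: det(V + V^T) = 16*(-6) - 11*11
  = -96 - 121 = -217
Step 3: Knot determinant = |det(V + V^T)| = |-217| = 217

217


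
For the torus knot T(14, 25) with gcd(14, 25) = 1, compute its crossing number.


For a torus knot T(p, q) with gcd(p,q)=1,
the crossing number is min(p*(q-1), q*(p-1)).
p*(q-1) = 14*24 = 336
q*(p-1) = 25*13 = 325
min(336, 325) = 325

325


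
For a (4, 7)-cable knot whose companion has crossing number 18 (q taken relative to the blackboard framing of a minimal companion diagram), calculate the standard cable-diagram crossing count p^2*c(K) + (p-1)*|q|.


Step 1: Each of the c(K) crossings of the companion diagram becomes p*p = p^2 crossings among the p parallel strands, and each of the |q| twists s_1 s_2 ... s_(p-1) adds (p-1) crossings.
  Crossings = p^2 * c(K) + (p-1)*|q|
Step 2: = 4^2 * 18 + (4-1)*7
Step 3: = 16*18 + 3*7
Step 4: = 288 + 21 = 309

309


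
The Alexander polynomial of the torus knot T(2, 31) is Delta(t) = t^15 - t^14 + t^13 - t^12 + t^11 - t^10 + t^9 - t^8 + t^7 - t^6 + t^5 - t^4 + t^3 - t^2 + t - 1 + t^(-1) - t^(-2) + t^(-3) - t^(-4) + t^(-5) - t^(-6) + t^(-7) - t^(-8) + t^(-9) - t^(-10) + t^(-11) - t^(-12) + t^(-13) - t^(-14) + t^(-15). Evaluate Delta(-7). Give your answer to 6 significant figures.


Substituting t = -7 into Delta(t) = t^15 - t^14 + t^13 - t^12 + t^11 - t^10 + t^9 - t^8 + t^7 - t^6 + t^5 - t^4 + t^3 - t^2 + t - 1 + t^(-1) - t^(-2) + t^(-3) - t^(-4) + t^(-5) - t^(-6) + t^(-7) - t^(-8) + t^(-9) - t^(-10) + t^(-11) - t^(-12) + t^(-13) - t^(-14) + t^(-15):
Term values: (-4747561509943) + (-678223072849) + (-96889010407) + (-13841287201) + (-1977326743) + (-282475249) + (-40353607) + (-5764801) + (-823543) + (-117649) + (-16807) + (-2401) + (-343) + (-49) + (-7) + (-1) + (-0.142857) + (-0.0204082) + (-0.00291545) + (-0.000416493) + (-5.9499e-05) + (-8.49986e-06) + (-1.21427e-06) + (-1.73467e-07) + (-2.47809e-08) + (-3.54013e-09) + (-5.05733e-10) + (-7.22476e-11) + (-1.03211e-11) + (-1.47444e-12) + (-2.10634e-13)
Sum = -5.538821762e+12
Rounded to 6 significant figures: -5.53882e+12

-5.53882e+12


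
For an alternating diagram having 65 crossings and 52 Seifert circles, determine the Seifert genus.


For alternating knots, g = (c - s + 1)/2.
= (65 - 52 + 1)/2
= 14/2 = 7

7


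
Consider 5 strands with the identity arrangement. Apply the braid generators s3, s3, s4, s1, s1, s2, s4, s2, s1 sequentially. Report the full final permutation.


Starting with identity [1, 2, 3, 4, 5].
Apply generators in sequence:
  After s3: [1, 2, 4, 3, 5]
  After s3: [1, 2, 3, 4, 5]
  After s4: [1, 2, 3, 5, 4]
  After s1: [2, 1, 3, 5, 4]
  After s1: [1, 2, 3, 5, 4]
  After s2: [1, 3, 2, 5, 4]
  After s4: [1, 3, 2, 4, 5]
  After s2: [1, 2, 3, 4, 5]
  After s1: [2, 1, 3, 4, 5]
Final permutation: [2, 1, 3, 4, 5]

[2, 1, 3, 4, 5]


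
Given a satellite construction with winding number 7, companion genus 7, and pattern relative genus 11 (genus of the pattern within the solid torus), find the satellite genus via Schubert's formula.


Schubert: g(satellite) = g_rel(pattern) + |winding| * g(companion),
where g_rel(pattern) is the genus of the pattern relative to the solid torus.
= 11 + 7 * 7
= 11 + 49 = 60

60


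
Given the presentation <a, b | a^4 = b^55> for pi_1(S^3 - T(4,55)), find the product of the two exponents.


The relation is a^4 = b^55.
Product of exponents = 4 * 55
= 220

220


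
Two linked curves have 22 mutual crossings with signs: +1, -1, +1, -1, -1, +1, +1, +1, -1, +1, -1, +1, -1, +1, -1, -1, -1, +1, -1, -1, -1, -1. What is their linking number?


Step 1: Count positive crossings: 9
Step 2: Count negative crossings: 13
Step 3: Sum of signs = 9 - 13 = -4
Step 4: Linking number = sum/2 = -4/2 = -2

-2


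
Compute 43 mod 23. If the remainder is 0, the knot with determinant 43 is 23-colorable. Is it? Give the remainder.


Step 1: A knot is p-colorable if and only if p divides its determinant.
Step 2: Compute 43 mod 23.
43 = 1 * 23 + 20
Step 3: 43 mod 23 = 20
Step 4: The knot is 23-colorable: no

20


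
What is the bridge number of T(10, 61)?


The bridge number of T(p,q) is min(p,q).
min(10, 61) = 10

10


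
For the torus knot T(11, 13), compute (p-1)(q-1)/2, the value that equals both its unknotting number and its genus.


For a torus knot T(p,q), both the unknotting number and genus equal (p-1)(q-1)/2.
= (11-1)(13-1)/2
= 10*12/2
= 120/2 = 60

60


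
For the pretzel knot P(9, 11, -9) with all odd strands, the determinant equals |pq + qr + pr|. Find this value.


Step 1: Compute pq + qr + pr.
pq = 9*11 = 99
qr = 11*(-9) = -99
pr = 9*(-9) = -81
pq + qr + pr = 99 + (-99) + (-81) = -81
Step 2: Take absolute value.
det(P(9,11,-9)) = |-81| = 81

81


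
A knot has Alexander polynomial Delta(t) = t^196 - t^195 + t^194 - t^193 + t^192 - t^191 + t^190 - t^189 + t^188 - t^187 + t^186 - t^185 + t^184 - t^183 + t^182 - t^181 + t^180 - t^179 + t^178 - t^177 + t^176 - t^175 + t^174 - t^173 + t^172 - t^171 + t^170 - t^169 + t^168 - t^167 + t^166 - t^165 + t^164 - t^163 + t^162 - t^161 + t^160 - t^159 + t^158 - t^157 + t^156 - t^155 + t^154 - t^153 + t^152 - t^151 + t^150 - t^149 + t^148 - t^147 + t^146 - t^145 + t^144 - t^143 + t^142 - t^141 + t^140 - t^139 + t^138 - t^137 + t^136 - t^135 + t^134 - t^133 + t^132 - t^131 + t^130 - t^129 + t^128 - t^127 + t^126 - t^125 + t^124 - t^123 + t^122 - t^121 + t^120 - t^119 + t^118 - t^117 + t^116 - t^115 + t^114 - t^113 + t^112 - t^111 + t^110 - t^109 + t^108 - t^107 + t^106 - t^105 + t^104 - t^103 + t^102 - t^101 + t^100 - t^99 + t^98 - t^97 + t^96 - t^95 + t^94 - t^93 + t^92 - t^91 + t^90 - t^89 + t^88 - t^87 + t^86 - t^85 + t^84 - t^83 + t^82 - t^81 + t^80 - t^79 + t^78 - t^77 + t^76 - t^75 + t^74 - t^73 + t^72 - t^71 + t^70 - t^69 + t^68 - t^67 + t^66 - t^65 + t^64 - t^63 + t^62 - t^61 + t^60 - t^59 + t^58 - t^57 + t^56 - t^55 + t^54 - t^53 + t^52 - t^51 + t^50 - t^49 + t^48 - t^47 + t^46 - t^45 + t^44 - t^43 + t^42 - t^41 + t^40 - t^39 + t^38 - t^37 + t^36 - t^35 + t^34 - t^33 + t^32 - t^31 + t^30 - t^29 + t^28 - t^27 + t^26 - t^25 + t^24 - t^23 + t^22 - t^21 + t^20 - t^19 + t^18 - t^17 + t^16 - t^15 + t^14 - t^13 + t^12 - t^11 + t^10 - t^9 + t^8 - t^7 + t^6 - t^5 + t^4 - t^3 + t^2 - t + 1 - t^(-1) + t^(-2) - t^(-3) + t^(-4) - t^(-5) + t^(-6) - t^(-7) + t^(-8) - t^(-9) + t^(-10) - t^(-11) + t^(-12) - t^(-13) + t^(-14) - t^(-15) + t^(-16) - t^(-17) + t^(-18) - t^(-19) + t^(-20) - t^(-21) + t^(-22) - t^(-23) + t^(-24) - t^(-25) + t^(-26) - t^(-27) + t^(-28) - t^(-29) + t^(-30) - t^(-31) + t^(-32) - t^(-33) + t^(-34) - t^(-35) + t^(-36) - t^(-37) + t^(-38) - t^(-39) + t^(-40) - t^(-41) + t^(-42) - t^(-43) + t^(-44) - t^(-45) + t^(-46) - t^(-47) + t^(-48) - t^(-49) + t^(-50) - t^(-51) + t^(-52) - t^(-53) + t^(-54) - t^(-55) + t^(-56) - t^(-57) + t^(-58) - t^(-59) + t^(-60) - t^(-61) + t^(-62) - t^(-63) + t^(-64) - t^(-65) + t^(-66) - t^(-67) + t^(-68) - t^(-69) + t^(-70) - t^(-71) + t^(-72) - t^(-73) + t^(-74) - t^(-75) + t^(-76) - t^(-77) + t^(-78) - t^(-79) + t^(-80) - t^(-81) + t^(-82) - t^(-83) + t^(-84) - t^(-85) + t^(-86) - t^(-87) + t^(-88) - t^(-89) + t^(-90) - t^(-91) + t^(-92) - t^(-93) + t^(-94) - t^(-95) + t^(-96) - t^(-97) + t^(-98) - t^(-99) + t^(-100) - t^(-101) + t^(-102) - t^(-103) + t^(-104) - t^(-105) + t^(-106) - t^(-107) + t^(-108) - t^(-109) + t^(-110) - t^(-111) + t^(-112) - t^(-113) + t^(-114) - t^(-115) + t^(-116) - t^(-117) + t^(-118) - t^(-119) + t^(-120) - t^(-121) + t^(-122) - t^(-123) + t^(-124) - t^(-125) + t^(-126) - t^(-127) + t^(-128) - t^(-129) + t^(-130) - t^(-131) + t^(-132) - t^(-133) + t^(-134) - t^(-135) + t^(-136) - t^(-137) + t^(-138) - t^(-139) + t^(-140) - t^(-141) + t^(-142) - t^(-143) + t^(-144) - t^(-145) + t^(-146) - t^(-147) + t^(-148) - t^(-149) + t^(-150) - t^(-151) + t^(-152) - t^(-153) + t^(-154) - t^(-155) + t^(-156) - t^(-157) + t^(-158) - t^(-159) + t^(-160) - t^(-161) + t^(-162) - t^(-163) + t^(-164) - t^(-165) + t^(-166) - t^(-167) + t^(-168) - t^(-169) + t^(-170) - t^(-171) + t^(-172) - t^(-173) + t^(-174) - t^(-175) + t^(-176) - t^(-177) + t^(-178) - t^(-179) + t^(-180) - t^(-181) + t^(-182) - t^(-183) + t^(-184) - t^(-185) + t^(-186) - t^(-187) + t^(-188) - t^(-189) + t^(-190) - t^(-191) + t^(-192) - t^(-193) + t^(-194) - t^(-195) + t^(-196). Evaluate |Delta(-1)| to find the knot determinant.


Step 1: The polynomial has 393 terms with alternating signs, exponents from 196 down to -196.
Step 2: Substitute t = -1. The i-th term has coefficient (-1)^i and exponent (m-i),
  so its value is (-1)^i * (-1)^(m-i) = (-1)^m = 1 for every i.
Step 3: All 393 terms equal 1, so Delta(-1) = 393 * (1) = 393
Step 4: |Delta(-1)| = 393

393


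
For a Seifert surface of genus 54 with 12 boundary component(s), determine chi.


chi = 2 - 2g - b
= 2 - 2*54 - 12
= 2 - 108 - 12 = -118

-118


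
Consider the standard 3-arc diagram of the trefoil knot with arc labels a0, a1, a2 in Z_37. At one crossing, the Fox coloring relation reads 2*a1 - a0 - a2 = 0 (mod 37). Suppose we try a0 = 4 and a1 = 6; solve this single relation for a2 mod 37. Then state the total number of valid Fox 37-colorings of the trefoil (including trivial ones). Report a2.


Step 1: Apply the given crossing relation 2*a1 - a0 - a2 = 0 (mod 37).
  a2 = 2*a1 - a0 mod 37
  a2 = 2*6 - 4 mod 37
  a2 = 12 - 4 mod 37
  a2 = 8 mod 37 = 8
Step 2: The trefoil has determinant 3.
  Number of Fox p-colorings (p prime) is p^2 if p = 3, else p.
  Since 37 does not divide 3, only trivial (constant) colorings exist.
  (So the trial a0 = 4, a1 = 6 with a0 != a1 does NOT extend to a valid coloring of the whole trefoil: the other two crossing relations require 3*(a1 - a0) = 0 (mod 37), which fails.)
  Total colorings = 37
Step 3: a2 = 8, total Fox 37-colorings = 37

8


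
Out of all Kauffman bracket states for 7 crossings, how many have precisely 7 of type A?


We choose which 7 of 7 crossings get A-smoothings.
C(7, 7) = 7! / (7! * 0!)
= 1

1


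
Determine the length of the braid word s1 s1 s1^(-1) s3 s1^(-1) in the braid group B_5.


The word length counts the number of generators (including inverses).
Listing each generator: s1, s1, s1^(-1), s3, s1^(-1)
There are 5 generators in this braid word.

5


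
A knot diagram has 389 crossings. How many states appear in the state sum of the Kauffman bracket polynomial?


Each crossing contributes 2 choices (A-smoothing or B-smoothing).
Total states = 2^389 = 1260864198284623334792929283204595641762551656654894293374345388935863096687910739565256520156317300505812095689818112

1260864198284623334792929283204595641762551656654894293374345388935863096687910739565256520156317300505812095689818112


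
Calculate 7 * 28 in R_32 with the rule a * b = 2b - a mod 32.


7 * 28 = 2*28 - 7 mod 32
= 56 - 7 mod 32
= 49 mod 32 = 17

17


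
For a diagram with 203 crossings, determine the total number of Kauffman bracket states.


Each crossing contributes 2 choices (A-smoothing or B-smoothing).
Total states = 2^203 = 12855504354071922204335696738729300820177623950262342682411008

12855504354071922204335696738729300820177623950262342682411008


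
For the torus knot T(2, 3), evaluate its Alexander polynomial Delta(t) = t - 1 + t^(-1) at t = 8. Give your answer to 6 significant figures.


Substituting t = 8 into Delta(t) = t - 1 + t^(-1):
Term values: (8) + (-1) + (0.125)
Sum = 7.125
Rounded to 6 significant figures: 7.125

7.125


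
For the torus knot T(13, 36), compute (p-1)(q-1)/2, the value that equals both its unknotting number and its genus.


For a torus knot T(p,q), both the unknotting number and genus equal (p-1)(q-1)/2.
= (13-1)(36-1)/2
= 12*35/2
= 420/2 = 210

210


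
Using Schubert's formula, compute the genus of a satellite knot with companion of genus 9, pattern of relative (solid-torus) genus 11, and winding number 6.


Schubert: g(satellite) = g_rel(pattern) + |winding| * g(companion),
where g_rel(pattern) is the genus of the pattern relative to the solid torus.
= 11 + 6 * 9
= 11 + 54 = 65

65


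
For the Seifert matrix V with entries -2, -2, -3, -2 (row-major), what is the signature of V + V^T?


Step 1: V + V^T = [[-4, -5], [-5, -4]]
Step 2: trace = -8, det = -9
Step 3: Discriminant = (-8)^2 - 4*(-9) = 100
Step 4: Eigenvalues: 1, -9
Step 5: Signature = (# positive eigenvalues) - (# negative eigenvalues) = 0

0


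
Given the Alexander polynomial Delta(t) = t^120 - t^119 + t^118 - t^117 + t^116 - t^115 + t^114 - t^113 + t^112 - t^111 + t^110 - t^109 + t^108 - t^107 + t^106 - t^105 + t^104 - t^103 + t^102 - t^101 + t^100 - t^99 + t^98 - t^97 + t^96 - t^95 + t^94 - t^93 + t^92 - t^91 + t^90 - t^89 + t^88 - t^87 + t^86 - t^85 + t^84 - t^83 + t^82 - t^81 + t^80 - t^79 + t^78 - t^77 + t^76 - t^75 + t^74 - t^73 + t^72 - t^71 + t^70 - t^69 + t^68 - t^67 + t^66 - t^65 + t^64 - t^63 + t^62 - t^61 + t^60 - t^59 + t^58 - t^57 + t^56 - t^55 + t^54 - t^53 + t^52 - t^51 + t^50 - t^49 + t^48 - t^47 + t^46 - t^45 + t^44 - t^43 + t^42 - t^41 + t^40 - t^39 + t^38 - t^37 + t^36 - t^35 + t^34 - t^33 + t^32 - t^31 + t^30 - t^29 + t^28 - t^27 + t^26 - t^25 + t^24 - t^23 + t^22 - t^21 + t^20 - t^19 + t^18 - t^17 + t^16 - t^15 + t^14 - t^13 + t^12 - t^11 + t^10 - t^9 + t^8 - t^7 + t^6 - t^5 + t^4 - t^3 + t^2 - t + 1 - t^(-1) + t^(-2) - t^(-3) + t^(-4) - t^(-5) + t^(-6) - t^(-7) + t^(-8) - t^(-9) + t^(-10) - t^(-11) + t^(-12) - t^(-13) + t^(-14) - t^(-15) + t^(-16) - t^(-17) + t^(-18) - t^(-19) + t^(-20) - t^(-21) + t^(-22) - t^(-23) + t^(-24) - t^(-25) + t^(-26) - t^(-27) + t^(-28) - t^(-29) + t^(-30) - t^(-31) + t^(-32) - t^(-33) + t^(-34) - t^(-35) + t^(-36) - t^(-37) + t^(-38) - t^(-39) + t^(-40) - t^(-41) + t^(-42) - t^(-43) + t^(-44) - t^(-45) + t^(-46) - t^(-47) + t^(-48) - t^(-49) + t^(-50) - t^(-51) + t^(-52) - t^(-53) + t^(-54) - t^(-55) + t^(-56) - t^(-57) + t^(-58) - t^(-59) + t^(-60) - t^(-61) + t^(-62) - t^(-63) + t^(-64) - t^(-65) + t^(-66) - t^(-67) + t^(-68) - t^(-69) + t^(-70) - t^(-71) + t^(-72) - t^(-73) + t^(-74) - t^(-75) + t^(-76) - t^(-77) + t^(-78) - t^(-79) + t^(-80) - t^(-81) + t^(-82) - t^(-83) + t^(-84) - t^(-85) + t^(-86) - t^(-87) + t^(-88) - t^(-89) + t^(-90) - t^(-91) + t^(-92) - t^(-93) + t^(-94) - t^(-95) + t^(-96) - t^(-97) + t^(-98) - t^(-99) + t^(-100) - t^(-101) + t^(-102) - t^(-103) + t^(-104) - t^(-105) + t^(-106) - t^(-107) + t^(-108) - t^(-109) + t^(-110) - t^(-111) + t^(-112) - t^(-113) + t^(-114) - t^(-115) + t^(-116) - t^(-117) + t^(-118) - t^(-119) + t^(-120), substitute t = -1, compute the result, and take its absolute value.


Step 1: The polynomial has 241 terms with alternating signs, exponents from 120 down to -120.
Step 2: Substitute t = -1. The i-th term has coefficient (-1)^i and exponent (m-i),
  so its value is (-1)^i * (-1)^(m-i) = (-1)^m = 1 for every i.
Step 3: All 241 terms equal 1, so Delta(-1) = 241 * (1) = 241
Step 4: |Delta(-1)| = 241

241


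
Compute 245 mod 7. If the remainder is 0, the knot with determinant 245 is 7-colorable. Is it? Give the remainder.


Step 1: A knot is p-colorable if and only if p divides its determinant.
Step 2: Compute 245 mod 7.
245 = 35 * 7 + 0
Step 3: 245 mod 7 = 0
Step 4: The knot is 7-colorable: yes

0


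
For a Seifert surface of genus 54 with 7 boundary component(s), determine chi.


chi = 2 - 2g - b
= 2 - 2*54 - 7
= 2 - 108 - 7 = -113

-113


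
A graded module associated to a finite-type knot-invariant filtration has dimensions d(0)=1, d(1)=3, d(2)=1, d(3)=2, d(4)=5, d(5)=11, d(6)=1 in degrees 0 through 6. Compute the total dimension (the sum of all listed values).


Total dimension = d(0) + d(1) + ... + d(6)
= 1 + 3 + 1 + 2 + 5 + 11 + 1
= 24

24


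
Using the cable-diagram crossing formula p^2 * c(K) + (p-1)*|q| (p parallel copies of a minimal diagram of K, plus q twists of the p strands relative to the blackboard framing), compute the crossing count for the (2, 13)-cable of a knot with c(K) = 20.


Step 1: Each of the c(K) crossings of the companion diagram becomes p*p = p^2 crossings among the p parallel strands, and each of the |q| twists s_1 s_2 ... s_(p-1) adds (p-1) crossings.
  Crossings = p^2 * c(K) + (p-1)*|q|
Step 2: = 2^2 * 20 + (2-1)*13
Step 3: = 4*20 + 1*13
Step 4: = 80 + 13 = 93

93


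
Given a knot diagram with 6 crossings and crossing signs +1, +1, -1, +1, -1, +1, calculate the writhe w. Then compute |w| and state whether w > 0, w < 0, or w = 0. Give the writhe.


Step 1: Count positive crossings (+1).
Positive crossings: 4
Step 2: Count negative crossings (-1).
Negative crossings: 2
Step 3: Writhe = (positive) - (negative)
w = 4 - 2 = 2
Step 4: |w| = 2, and w is positive

2


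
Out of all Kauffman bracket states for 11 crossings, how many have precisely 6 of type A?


We choose which 6 of 11 crossings get A-smoothings.
C(11, 6) = 11! / (6! * 5!)
= 462

462


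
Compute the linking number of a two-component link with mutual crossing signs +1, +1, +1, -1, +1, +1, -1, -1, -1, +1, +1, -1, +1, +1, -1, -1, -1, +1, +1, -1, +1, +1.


Step 1: Count positive crossings: 13
Step 2: Count negative crossings: 9
Step 3: Sum of signs = 13 - 9 = 4
Step 4: Linking number = sum/2 = 4/2 = 2

2


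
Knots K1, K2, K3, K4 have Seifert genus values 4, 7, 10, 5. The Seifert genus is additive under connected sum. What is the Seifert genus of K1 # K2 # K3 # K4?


The Seifert genus is additive under connected sum.
Seifert genus(K1 # K2 # K3 # K4) = (4) + (7) + (10) + (5)
= 26

26


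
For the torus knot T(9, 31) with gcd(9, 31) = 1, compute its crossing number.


For a torus knot T(p, q) with gcd(p,q)=1,
the crossing number is min(p*(q-1), q*(p-1)).
p*(q-1) = 9*30 = 270
q*(p-1) = 31*8 = 248
min(270, 248) = 248

248


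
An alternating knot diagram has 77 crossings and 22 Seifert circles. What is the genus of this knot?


For alternating knots, g = (c - s + 1)/2.
= (77 - 22 + 1)/2
= 56/2 = 28

28


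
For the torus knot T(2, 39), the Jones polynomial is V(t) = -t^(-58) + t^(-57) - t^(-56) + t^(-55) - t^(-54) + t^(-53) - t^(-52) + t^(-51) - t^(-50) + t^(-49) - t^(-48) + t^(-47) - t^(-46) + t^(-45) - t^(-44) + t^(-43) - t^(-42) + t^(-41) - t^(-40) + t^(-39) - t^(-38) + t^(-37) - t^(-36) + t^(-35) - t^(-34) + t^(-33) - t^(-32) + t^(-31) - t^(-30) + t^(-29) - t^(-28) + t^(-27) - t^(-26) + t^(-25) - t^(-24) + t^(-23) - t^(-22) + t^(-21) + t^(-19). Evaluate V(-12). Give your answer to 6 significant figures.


Substituting t = -12 into V(t) = -t^(-58) + t^(-57) - t^(-56) + t^(-55) - t^(-54) + t^(-53) - t^(-52) + t^(-51) - t^(-50) + t^(-49) - t^(-48) + t^(-47) - t^(-46) + t^(-45) - t^(-44) + t^(-43) - t^(-42) + t^(-41) - t^(-40) + t^(-39) - t^(-38) + t^(-37) - t^(-36) + t^(-35) - t^(-34) + t^(-33) - t^(-32) + t^(-31) - t^(-30) + t^(-29) - t^(-28) + t^(-27) - t^(-26) + t^(-25) - t^(-24) + t^(-23) - t^(-22) + t^(-21) + t^(-19):
  (-)t^(-58) = -2.55557e-63
  (+)t^(-57) = -3.06668e-62
  (-)t^(-56) = -3.68002e-61
  (+)t^(-55) = -4.41602e-60
  (-)t^(-54) = -5.29923e-59
  (+)t^(-53) = -6.35908e-58
  (-)t^(-52) = -7.63089e-57
  (+)t^(-51) = -9.15707e-56
  (-)t^(-50) = -1.09885e-54
  (+)t^(-49) = -1.31862e-53
  (-)t^(-48) = -1.58234e-52
  (+)t^(-47) = -1.89881e-51
  (-)t^(-46) = -2.27857e-50
  (+)t^(-45) = -2.73429e-49
  (-)t^(-44) = -3.28114e-48
  (+)t^(-43) = -3.93737e-47
  (-)t^(-42) = -4.72485e-46
  (+)t^(-41) = -5.66982e-45
  (-)t^(-40) = -6.80378e-44
  (+)t^(-39) = -8.16453e-43
  (-)t^(-38) = -9.79744e-42
  (+)t^(-37) = -1.17569e-40
  (-)t^(-36) = -1.41083e-39
  (+)t^(-35) = -1.693e-38
  (-)t^(-34) = -2.0316e-37
  (+)t^(-33) = -2.43792e-36
  (-)t^(-32) = -2.9255e-35
  (+)t^(-31) = -3.5106e-34
  (-)t^(-30) = -4.21272e-33
  (+)t^(-29) = -5.05526e-32
  (-)t^(-28) = -6.06632e-31
  (+)t^(-27) = -7.27958e-30
  (-)t^(-26) = -8.7355e-29
  (+)t^(-25) = -1.04826e-27
  (-)t^(-24) = -1.25791e-26
  (+)t^(-23) = -1.50949e-25
  (-)t^(-22) = -1.81139e-24
  (+)t^(-21) = -2.17367e-23
  (+)t^(-19) = -3.13009e-21
Sum = (-2.55557e-63) + (-3.06668e-62) + (-3.68002e-61) + (-4.41602e-60) + (-5.29923e-59) + (-6.35908e-58) + (-7.63089e-57) + (-9.15707e-56) + (-1.09885e-54) + (-1.31862e-53) + (-1.58234e-52) + (-1.89881e-51) + (-2.27857e-50) + (-2.73429e-49) + (-3.28114e-48) + (-3.93737e-47) + (-4.72485e-46) + (-5.66982e-45) + (-6.80378e-44) + (-8.16453e-43) + (-9.79744e-42) + (-1.17569e-40) + (-1.41083e-39) + (-1.693e-38) + (-2.0316e-37) + (-2.43792e-36) + (-2.9255e-35) + (-3.5106e-34) + (-4.21272e-33) + (-5.05526e-32) + (-6.06632e-31) + (-7.27958e-30) + (-8.7355e-29) + (-1.04826e-27) + (-1.25791e-26) + (-1.50949e-25) + (-1.81139e-24) + (-2.17367e-23) + (-3.13009e-21)
= -3.153799172e-21
Rounded to 6 significant figures: -3.1538e-21

-3.1538e-21


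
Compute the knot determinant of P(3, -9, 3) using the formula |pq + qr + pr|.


Step 1: Compute pq + qr + pr.
pq = 3*(-9) = -27
qr = (-9)*3 = -27
pr = 3*3 = 9
pq + qr + pr = -27 + (-27) + 9 = -45
Step 2: Take absolute value.
det(P(3,-9,3)) = |-45| = 45

45


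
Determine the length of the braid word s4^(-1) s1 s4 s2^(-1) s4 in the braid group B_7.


The word length counts the number of generators (including inverses).
Listing each generator: s4^(-1), s1, s4, s2^(-1), s4
There are 5 generators in this braid word.

5


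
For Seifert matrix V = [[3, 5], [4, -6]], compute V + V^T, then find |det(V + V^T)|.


Step 1: Form V + V^T where V = [[3, 5], [4, -6]]
  V^T = [[3, 4], [5, -6]]
  V + V^T = [[6, 9], [9, -12]]
Step 2: det(V + V^T) = 6*(-12) - 9*9
  = -72 - 81 = -153
Step 3: Knot determinant = |det(V + V^T)| = |-153| = 153

153


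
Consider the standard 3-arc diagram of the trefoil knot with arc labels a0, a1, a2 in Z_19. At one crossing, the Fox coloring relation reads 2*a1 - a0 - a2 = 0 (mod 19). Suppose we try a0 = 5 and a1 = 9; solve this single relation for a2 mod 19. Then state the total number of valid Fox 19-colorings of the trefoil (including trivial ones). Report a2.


Step 1: Apply the given crossing relation 2*a1 - a0 - a2 = 0 (mod 19).
  a2 = 2*a1 - a0 mod 19
  a2 = 2*9 - 5 mod 19
  a2 = 18 - 5 mod 19
  a2 = 13 mod 19 = 13
Step 2: The trefoil has determinant 3.
  Number of Fox p-colorings (p prime) is p^2 if p = 3, else p.
  Since 19 does not divide 3, only trivial (constant) colorings exist.
  (So the trial a0 = 5, a1 = 9 with a0 != a1 does NOT extend to a valid coloring of the whole trefoil: the other two crossing relations require 3*(a1 - a0) = 0 (mod 19), which fails.)
  Total colorings = 19
Step 3: a2 = 13, total Fox 19-colorings = 19

13


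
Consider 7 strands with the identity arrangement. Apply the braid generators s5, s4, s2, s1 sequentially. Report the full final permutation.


Starting with identity [1, 2, 3, 4, 5, 6, 7].
Apply generators in sequence:
  After s5: [1, 2, 3, 4, 6, 5, 7]
  After s4: [1, 2, 3, 6, 4, 5, 7]
  After s2: [1, 3, 2, 6, 4, 5, 7]
  After s1: [3, 1, 2, 6, 4, 5, 7]
Final permutation: [3, 1, 2, 6, 4, 5, 7]

[3, 1, 2, 6, 4, 5, 7]


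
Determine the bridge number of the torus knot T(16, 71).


The bridge number of T(p,q) is min(p,q).
min(16, 71) = 16

16


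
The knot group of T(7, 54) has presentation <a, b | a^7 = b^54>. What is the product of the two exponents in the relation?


The relation is a^7 = b^54.
Product of exponents = 7 * 54
= 378

378


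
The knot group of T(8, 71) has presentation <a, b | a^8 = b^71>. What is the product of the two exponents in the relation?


The relation is a^8 = b^71.
Product of exponents = 8 * 71
= 568

568


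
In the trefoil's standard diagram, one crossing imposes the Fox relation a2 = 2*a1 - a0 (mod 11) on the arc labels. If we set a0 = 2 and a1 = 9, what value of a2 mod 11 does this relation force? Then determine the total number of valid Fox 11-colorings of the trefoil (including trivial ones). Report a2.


Step 1: Apply the given crossing relation 2*a1 - a0 - a2 = 0 (mod 11).
  a2 = 2*a1 - a0 mod 11
  a2 = 2*9 - 2 mod 11
  a2 = 18 - 2 mod 11
  a2 = 16 mod 11 = 5
Step 2: The trefoil has determinant 3.
  Number of Fox p-colorings (p prime) is p^2 if p = 3, else p.
  Since 11 does not divide 3, only trivial (constant) colorings exist.
  (So the trial a0 = 2, a1 = 9 with a0 != a1 does NOT extend to a valid coloring of the whole trefoil: the other two crossing relations require 3*(a1 - a0) = 0 (mod 11), which fails.)
  Total colorings = 11
Step 3: a2 = 5, total Fox 11-colorings = 11

5


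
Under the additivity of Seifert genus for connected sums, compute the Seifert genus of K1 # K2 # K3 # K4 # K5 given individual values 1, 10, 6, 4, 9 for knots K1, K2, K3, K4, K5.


The Seifert genus is additive under connected sum.
Seifert genus(K1 # K2 # K3 # K4 # K5) = (1) + (10) + (6) + (4) + (9)
= 30

30


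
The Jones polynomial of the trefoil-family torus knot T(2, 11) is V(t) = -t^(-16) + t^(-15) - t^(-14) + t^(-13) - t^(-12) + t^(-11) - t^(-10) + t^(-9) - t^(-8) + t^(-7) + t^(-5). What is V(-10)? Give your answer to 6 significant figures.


Substituting t = -10 into V(t) = -t^(-16) + t^(-15) - t^(-14) + t^(-13) - t^(-12) + t^(-11) - t^(-10) + t^(-9) - t^(-8) + t^(-7) + t^(-5):
  (-)t^(-16) = -1e-16
  (+)t^(-15) = -1e-15
  (-)t^(-14) = -1e-14
  (+)t^(-13) = -1e-13
  (-)t^(-12) = -1e-12
  (+)t^(-11) = -1e-11
  (-)t^(-10) = -1e-10
  (+)t^(-9) = -1e-09
  (-)t^(-8) = -1e-08
  (+)t^(-7) = -1e-07
  (+)t^(-5) = -1e-05
Sum = (-1e-16) + (-1e-15) + (-1e-14) + (-1e-13) + (-1e-12) + (-1e-11) + (-1e-10) + (-1e-09) + (-1e-08) + (-1e-07) + (-1e-05)
= -1.011111111e-05
Rounded to 6 significant figures: -1.01111e-05

-1.01111e-05


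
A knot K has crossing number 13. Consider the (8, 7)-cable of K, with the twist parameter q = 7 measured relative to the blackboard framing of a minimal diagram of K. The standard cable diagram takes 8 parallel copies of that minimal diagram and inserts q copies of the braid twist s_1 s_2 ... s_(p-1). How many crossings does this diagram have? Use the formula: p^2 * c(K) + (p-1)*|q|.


Step 1: Each of the c(K) crossings of the companion diagram becomes p*p = p^2 crossings among the p parallel strands, and each of the |q| twists s_1 s_2 ... s_(p-1) adds (p-1) crossings.
  Crossings = p^2 * c(K) + (p-1)*|q|
Step 2: = 8^2 * 13 + (8-1)*7
Step 3: = 64*13 + 7*7
Step 4: = 832 + 49 = 881

881
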